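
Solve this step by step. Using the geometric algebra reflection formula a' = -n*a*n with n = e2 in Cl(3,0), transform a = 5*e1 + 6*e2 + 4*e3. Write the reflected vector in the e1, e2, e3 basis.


Reflection formula: a' = -n*a*n, with n = e2 (unit vector, n^2 = 1).
For reflection through hyperplane perp to e2:
The component along e2 flips sign, others stay.
a = (5, 6, 4)
a' = (5, -6, 4)
a' = 5*e1 - 6*e2 + 4*e3


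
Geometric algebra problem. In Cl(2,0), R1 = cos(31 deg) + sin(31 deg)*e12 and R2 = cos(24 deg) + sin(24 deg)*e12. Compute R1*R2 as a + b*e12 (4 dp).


Same-plane rotors commute and their half-angles add:
R1*R2 = cos(a1 + a2) + sin(a1 + a2)*e12.
a1 + a2 = 31 + 24 = 55 deg
cos(55 deg) = 0.5736
sin(55 deg) = 0.8192
R1*R2 = 0.5736 + 0.8192*e12


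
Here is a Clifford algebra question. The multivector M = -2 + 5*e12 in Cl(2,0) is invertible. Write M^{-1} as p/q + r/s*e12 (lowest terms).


M = -2 + 5*e12, where e12^2 = -1.
Since M commutes with its reverse ~M = a - b*e12, M * ~M = a^2 - b^2*e12^2 = a^2 + b^2.
So M^{-1} = ~M / (a^2 + b^2) = (a - b*e12)/(a^2 + b^2).
a^2 + b^2 = 4 + 25 = 29
Scalar part = -2/29 = -2/29
Bivector coeff = -5/29 = -5/29
M^{-1} = -2/29 - 5/29*e12


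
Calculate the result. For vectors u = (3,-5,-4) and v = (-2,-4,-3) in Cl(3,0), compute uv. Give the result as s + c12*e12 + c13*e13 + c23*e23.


In Cl(3,0): e_i^2 = 1, e_ie_j = -e_je_i for i != j.
Scalar part = u . v = 3*(-2) + (-5)*(-4) + (-4)*(-3)
= -6 + 20 + 12 = 26
e12 coeff = 3*(-4) - (-5)*(-2) = -12 - 10 = -22
e13 coeff = 3*(-3) - (-4)*(-2) = -9 - 8 = -17
e23 coeff = (-5)*(-3) - (-4)*(-4) = 15 - 16 = -1
uv = 26 - 22*e12 - 17*e13 - 1*e23


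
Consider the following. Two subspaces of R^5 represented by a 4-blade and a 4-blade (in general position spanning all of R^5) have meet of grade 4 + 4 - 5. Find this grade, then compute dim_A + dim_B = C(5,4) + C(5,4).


Meet grade = grade(A) + grade(B) - n
= 4 + 4 - 5 = 3
C(5,4) = 5
C(5,4) = 5
dim_A + dim_B = 5 + 5 = 10


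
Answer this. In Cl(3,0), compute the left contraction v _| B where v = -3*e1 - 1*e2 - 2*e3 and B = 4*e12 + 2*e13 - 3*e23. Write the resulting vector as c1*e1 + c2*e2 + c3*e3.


Left contraction v _| B = <vB>_1 (grade-1 part of the geometric product vB).
Using e1_|e12 = e2, e2_|e12 = -e1, e1_|e13 = e3, e3_|e13 = -e1, e2_|e23 = e3, e3_|e23 = -e2:
e1 coeff: -v2*b12 - v3*b13 = -(-1)*(4) - (-2)*(2) = 8
e2 coeff: v1*b12 - v3*b23 = (-3)*(4) - (-2)*(-3) = -18
e3 coeff: v1*b13 + v2*b23 = (-3)*(2) + (-1)*(-3) = -3
v _| B = 8*e1 - 18*e2 - 3*e3


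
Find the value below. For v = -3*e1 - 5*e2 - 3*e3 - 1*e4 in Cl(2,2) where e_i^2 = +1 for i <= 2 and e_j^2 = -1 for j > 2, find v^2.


v^2 = sum of c_i^2 * e_i^2
Positive signature terms (e_i^2 = +1): (-3)^2 + (-5)^2 = 34
Negative signature terms (e_j^2 = -1): (-3)^2 + (-1)^2 = 10
v^2 = 34 - 10 = 24


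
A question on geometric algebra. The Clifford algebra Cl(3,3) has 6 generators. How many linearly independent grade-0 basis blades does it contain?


Number of grade-k basis blades in Cl(p,q) with n = p + q is C(n, k).
n = 3 + 3 = 6
C(6, 0) = 6! / (0! * 6!)
= 720 / (1 * 720)
= 1


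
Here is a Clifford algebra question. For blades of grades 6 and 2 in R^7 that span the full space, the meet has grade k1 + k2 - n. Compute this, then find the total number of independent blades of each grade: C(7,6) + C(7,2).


Meet grade = grade(A) + grade(B) - n
= 6 + 2 - 7 = 1
C(7,6) = 7
C(7,2) = 21
dim_A + dim_B = 7 + 21 = 28


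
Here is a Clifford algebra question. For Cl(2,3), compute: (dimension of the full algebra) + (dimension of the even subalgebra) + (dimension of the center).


n = 2 + 3 = 5
Total dim = 2^5 = 32
Even subalgebra dim = 2^4 = 16
n is odd, so center dim = 2
Sum = 32 + 16 + 2 = 50


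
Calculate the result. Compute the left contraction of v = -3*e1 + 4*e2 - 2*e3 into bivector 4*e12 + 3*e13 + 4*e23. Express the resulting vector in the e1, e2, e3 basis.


Left contraction v _| B = <vB>_1 (grade-1 part of the geometric product vB).
Using e1_|e12 = e2, e2_|e12 = -e1, e1_|e13 = e3, e3_|e13 = -e1, e2_|e23 = e3, e3_|e23 = -e2:
e1 coeff: -v2*b12 - v3*b13 = -(4)*(4) - (-2)*(3) = -10
e2 coeff: v1*b12 - v3*b23 = (-3)*(4) - (-2)*(4) = -4
e3 coeff: v1*b13 + v2*b23 = (-3)*(3) + (4)*(4) = 7
v _| B = -10*e1 - 4*e2 + 7*e3


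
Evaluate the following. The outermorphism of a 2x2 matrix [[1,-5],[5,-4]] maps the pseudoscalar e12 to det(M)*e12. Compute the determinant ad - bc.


The outermorphism of a linear map f sends e1^e2 to f(e1)^f(e2).
f(e1) = 1*e1 + 5*e2
f(e2) = -5*e1 - 4*e2
f(e1) ^ f(e2) = (1*e1 + 5*e2) ^ (-5*e1 - 4*e2)
= 1*(-4)*e12 + 5*(-5)*e21
= (-4 - (-25))*e12
= 21*e12
Coefficient = 21


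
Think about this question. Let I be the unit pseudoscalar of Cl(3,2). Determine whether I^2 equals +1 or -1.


The pseudoscalar I = e1...e_n (product of all n generators) of Cl(p,q) satisfies I^2 = (-1)^(q + n(n-1)/2).
p = 3, q = 2, n = p + q = 5
n(n-1)/2 = 5 * 4 / 2 = 10
Exponent = q + n(n-1)/2 = 2 + 10 = 12
I^2 = (-1)^12 = +1


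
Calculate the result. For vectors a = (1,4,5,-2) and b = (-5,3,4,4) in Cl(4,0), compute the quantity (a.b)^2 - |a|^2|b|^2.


a . b = 1*(-5) + 4*3 + 5*4 + (-2)*4
= -5 + 12 + 20 + (-8) = 19
|a|^2 = 1^2 + 4^2 + 5^2 + (-2)^2 = 46
|b|^2 = (-5)^2 + 3^2 + 4^2 + 4^2 = 66
(a.b)^2 = 19^2 = 361
|a|^2 * |b|^2 = 46 * 66 = 3036
Result = 361 - 3036 = -2675


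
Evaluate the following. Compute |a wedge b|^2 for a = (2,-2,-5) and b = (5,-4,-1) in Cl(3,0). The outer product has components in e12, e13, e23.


a wedge b = (a1*b2 - a2*b1)*e12 + (a1*b3 - a3*b1)*e13 + (a2*b3 - a3*b2)*e23
e12 coeff: 2*(-4) - (-2)*5 = -8 - (-10) = 2
e13 coeff: 2*(-1) - (-5)*5 = -2 - (-25) = 23
e23 coeff: (-2)*(-1) - (-5)*(-4) = 2 - 20 = -18
|a wedge b|^2 = 2^2 + 23^2 + (-18)^2
= 4 + 529 + 324
= 857


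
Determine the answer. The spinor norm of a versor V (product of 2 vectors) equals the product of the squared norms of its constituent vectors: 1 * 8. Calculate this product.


Spinor norm N(V) = |v1|^2 * |v2|^2 * ... * |v2|^2
= 1 * 8
Running product: 1, 8
N(V) = 8


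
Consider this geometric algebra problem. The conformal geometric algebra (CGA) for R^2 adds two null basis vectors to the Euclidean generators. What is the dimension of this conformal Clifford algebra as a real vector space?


The conformal model of R^2 uses Cl(3,1): the 2 Euclidean generators plus two extra orthogonal generators e+ (e+^2 = +1) and e- (e-^2 = -1), from which the null vectors e0, einf are built.
Number of generators m = 2 + 2 = 4.
dim Cl(p,q) = 2^m = 2^4 = 16


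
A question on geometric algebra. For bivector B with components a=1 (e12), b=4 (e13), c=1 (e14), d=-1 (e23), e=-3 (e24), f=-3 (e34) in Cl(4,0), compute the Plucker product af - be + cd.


Plucker relation: af - be + cd
a*f = 1*(-3) = -3
b*e = 4*(-3) = -12
c*d = 1*(-1) = -1
af - be + cd = -3 - (-12) + (-1)
= 8


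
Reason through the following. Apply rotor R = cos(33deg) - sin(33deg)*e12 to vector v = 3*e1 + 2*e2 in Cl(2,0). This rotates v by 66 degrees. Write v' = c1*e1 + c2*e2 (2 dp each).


Rotor R = cos(33deg) - sin(33deg)*e12
Rotation angle theta = 2 * 33 = 66 degrees
v' = R*v*~R rotates v by theta.
cos(66deg) = 0.4067, sin(66deg) = 0.9135
v'_1 = 3*cos(66deg) - 2*sin(66deg)
= 3*0.4067 - 2*0.9135
= -0.61
v'_2 = 3*sin(66deg) + 2*cos(66deg)
= 3*0.9135 + 2*0.4067
= 3.55
v' = -0.61*e1 + 3.55*e2


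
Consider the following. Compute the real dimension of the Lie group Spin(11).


Spin(n) double-covers SO(n); both have Lie algebra so(n) of dimension n(n-1)/2.
n = 11
n(n-1) = 11 * 10 = 110
dim Spin(11) = 110/2 = 55


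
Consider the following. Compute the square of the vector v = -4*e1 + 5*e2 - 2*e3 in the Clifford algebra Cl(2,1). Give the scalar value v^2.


v^2 = sum of c_i^2 * e_i^2
Positive signature terms (e_i^2 = +1): (-4)^2 + 5^2 = 41
Negative signature terms (e_j^2 = -1): (-2)^2 = 4
v^2 = 41 - 4 = 37


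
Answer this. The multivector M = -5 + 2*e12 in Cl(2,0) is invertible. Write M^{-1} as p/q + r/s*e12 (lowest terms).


M = -5 + 2*e12, where e12^2 = -1.
Since M commutes with its reverse ~M = a - b*e12, M * ~M = a^2 - b^2*e12^2 = a^2 + b^2.
So M^{-1} = ~M / (a^2 + b^2) = (a - b*e12)/(a^2 + b^2).
a^2 + b^2 = 25 + 4 = 29
Scalar part = -5/29 = -5/29
Bivector coeff = -2/29 = -2/29
M^{-1} = -5/29 - 2/29*e12


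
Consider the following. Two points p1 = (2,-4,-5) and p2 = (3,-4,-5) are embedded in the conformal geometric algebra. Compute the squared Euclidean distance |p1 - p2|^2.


p1 - p2 = (-1, 0, 0)
|p1 - p2|^2 = (-1)^2 + 0^2 + 0^2
= 1 + 0 + 0
= 1


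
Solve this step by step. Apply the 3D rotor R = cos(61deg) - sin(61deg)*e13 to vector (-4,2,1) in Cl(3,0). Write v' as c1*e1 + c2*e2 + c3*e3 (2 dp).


Rotor R = cos(61deg) - sin(61deg)*e13
Rotation angle theta = 2 * 61 = 122 degrees in the e13 plane (e1 -> e3).
The component perpendicular to the plane (e2) is invariant: v'_2 = v2 = 2.00
cos(122deg) = -0.5299, sin(122deg) = 0.8480
v'_1 = v1*cos(theta) - v3*sin(theta) = -4*(-0.5299) - 1*0.8480 = 1.27
v'_3 = v1*sin(theta) + v3*cos(theta) = -4*0.8480 + 1*(-0.5299) = -3.92
v' = 1.27*e1 + 2.00*e2 - 3.92*e3


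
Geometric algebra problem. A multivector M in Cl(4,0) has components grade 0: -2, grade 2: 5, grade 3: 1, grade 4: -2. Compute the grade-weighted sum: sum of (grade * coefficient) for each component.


Grade-weighted sum = sum of grade_k * coefficient_k
0*(-2) = 0
2*5 = 10
3*1 = 3
4*(-2) = -8
Total = 0 + 10 + 3 + (-8) = 5


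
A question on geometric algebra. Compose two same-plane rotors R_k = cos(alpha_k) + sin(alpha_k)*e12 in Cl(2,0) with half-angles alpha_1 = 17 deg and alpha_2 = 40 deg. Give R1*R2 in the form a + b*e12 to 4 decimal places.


Same-plane rotors commute and their half-angles add:
R1*R2 = cos(a1 + a2) + sin(a1 + a2)*e12.
a1 + a2 = 17 + 40 = 57 deg
cos(57 deg) = 0.5446
sin(57 deg) = 0.8387
R1*R2 = 0.5446 + 0.8387*e12


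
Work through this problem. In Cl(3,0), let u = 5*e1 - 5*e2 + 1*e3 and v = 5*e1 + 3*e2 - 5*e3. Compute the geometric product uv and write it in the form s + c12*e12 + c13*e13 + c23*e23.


In Cl(3,0): e_i^2 = 1, e_ie_j = -e_je_i for i != j.
Scalar part = u . v = 5*5 + (-5)*3 + 1*(-5)
= 25 + (-15) + (-5) = 5
e12 coeff = 5*3 - (-5)*5 = 15 - (-25) = 40
e13 coeff = 5*(-5) - 1*5 = -25 - 5 = -30
e23 coeff = (-5)*(-5) - 1*3 = 25 - 3 = 22
uv = 5 + 40*e12 - 30*e13 + 22*e23


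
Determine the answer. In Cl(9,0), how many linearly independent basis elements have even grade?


Even subalgebra dimension = 2^(n-1)
n = 9 + 0 = 9
2^(9 - 1) = 2^8 = 256
Verification: sum of C(9,k) for even k = 1 + 36 + 126 + 84 + 9 = 256
Result = 256


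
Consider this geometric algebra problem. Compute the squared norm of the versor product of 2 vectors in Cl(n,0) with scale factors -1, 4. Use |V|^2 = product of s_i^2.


Each vector v_i has |v_i|^2 = s_i^2
Squared scales: (-1)^2 = 1, 4^2 = 16
|V|^2 = 1 * 16
= 16


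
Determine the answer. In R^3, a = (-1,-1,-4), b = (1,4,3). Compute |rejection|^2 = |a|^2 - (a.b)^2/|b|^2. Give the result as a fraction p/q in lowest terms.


|a|^2 = (-1)^2 + (-1)^2 + (-4)^2 = 18
|b|^2 = 1^2 + 4^2 + 3^2 = 26
a . b = (-1)*1 + (-1)*4 + (-4)*3 = -17
(a.b)^2 = (-17)^2 = 289
|rej|^2 = 18 - 289/26
= (468 - 289)/26
= 179/26
In lowest terms: 179/26


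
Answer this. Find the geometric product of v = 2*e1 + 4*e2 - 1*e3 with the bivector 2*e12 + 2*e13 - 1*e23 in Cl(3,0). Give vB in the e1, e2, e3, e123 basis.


vB has grade-1 (vector) and grade-3 (trivector) parts: vB = (v _| B) + (v ^ B).
Vector part <vB>_1:
  e1: -v2*b12 - v3*b13 = -(4)*(2) - (-1)*(2) = -6
  e2: v1*b12 - v3*b23 = (2)*(2) - (-1)*(-1) = 3
  e3: v1*b13 + v2*b23 = (2)*(2) + (4)*(-1) = 0
Trivector part <vB>_3:
  e123: v1*b23 - v2*b13 + v3*b12 = (2)*(-1) - (4)*(2) + (-1)*(2) = -12
vB = -6*e1 + 3*e2 + 0*e3 - 12*e123


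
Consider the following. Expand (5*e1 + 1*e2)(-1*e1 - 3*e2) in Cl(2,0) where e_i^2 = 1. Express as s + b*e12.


Expand: (5*e1 + 1*e2)(-1*e1 - 3*e2)
= 5*(-1)*e1e1 + 5*(-3)*e1e2 + 1*(-1)*e2e1 + 1*(-3)*e2e2
Using e1^2 = e2^2 = 1, e2e1 = -e1e2:
Scalar part s = 5*(-1) + 1*(-3) = -5 + (-3) = -8
Bivector part b = 5*(-3) - 1*(-1) = -15 - (-1) = -14
uv = -8 - 14*e12


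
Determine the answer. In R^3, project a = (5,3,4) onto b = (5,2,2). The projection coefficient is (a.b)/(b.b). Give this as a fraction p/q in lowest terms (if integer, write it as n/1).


Projection coefficient = (a . b) / (b . b)
a . b = 5*5 + 3*2 + 4*2
= 25 + 6 + 8 = 39
b . b = 5^2 + 2^2 + 2^2
= 25 + 4 + 4 = 33
Coefficient = 39/33
In lowest terms: 13/11


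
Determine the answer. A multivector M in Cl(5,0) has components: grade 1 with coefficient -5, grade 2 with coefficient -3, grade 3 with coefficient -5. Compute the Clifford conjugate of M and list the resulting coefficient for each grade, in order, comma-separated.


Clifford conjugate sign for grade k: (-1)^(k(k+1)/2)
Grade 1: (-1)^(1*2/2) = (-1)^1 = -1, coeff -5 -> 5
Grade 2: (-1)^(2*3/2) = (-1)^3 = -1, coeff -3 -> 3
Grade 3: (-1)^(3*4/2) = (-1)^6 = 1, coeff -5 -> -5
Conjugated coefficients: 5, 3, -5


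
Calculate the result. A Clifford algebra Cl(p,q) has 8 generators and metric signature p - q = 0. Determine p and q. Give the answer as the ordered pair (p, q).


We need p + q = 8 and p - q = 0.
Adding: 2p = 8 + 0 = 8, so p = 4.
Then q = 8 - 4 = 4.
(p, q) = (4, 4)


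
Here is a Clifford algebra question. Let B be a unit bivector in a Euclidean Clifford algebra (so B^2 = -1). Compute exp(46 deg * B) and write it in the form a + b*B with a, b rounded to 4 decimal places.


For a unit bivector B with B^2 = -1, the exponential series gives
e^(theta*B) = cos(theta) + sin(theta)*B (the GA analogue of Euler's formula).
theta = 46 degrees = 0.802851 rad
cos(46 deg) = 0.6947
sin(46 deg) = 0.7193
exp(theta*B) = 0.6947 + 0.7193*B


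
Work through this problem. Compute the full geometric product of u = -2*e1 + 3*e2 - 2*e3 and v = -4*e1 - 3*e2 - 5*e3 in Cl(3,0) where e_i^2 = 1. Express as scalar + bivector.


In Cl(3,0): e_i^2 = 1, e_ie_j = -e_je_i for i != j.
Scalar part = u . v = (-2)*(-4) + 3*(-3) + (-2)*(-5)
= 8 + (-9) + 10 = 9
e12 coeff = (-2)*(-3) - 3*(-4) = 6 - (-12) = 18
e13 coeff = (-2)*(-5) - (-2)*(-4) = 10 - 8 = 2
e23 coeff = 3*(-5) - (-2)*(-3) = -15 - 6 = -21
uv = 9 + 18*e12 + 2*e13 - 21*e23


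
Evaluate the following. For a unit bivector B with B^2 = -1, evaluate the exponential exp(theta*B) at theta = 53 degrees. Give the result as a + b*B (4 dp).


For a unit bivector B with B^2 = -1, the exponential series gives
e^(theta*B) = cos(theta) + sin(theta)*B (the GA analogue of Euler's formula).
theta = 53 degrees = 0.925025 rad
cos(53 deg) = 0.6018
sin(53 deg) = 0.7986
exp(theta*B) = 0.6018 + 0.7986*B


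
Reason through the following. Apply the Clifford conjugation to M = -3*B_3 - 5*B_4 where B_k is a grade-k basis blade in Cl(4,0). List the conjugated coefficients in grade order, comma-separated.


Clifford conjugate sign for grade k: (-1)^(k(k+1)/2)
Grade 3: (-1)^(3*4/2) = (-1)^6 = 1, coeff -3 -> -3
Grade 4: (-1)^(4*5/2) = (-1)^10 = 1, coeff -5 -> -5
Conjugated coefficients: -3, -5


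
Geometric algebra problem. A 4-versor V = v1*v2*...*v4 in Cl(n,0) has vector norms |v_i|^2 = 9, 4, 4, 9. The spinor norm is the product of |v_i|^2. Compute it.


Spinor norm N(V) = |v1|^2 * |v2|^2 * ... * |v4|^2
= 9 * 4 * 4 * 9
Running product: 9, 36, 144, 1296
N(V) = 1296


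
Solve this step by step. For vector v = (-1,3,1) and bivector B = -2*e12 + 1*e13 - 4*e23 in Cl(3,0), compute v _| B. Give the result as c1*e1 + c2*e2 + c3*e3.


Left contraction v _| B = <vB>_1 (grade-1 part of the geometric product vB).
Using e1_|e12 = e2, e2_|e12 = -e1, e1_|e13 = e3, e3_|e13 = -e1, e2_|e23 = e3, e3_|e23 = -e2:
e1 coeff: -v2*b12 - v3*b13 = -(3)*(-2) - (1)*(1) = 5
e2 coeff: v1*b12 - v3*b23 = (-1)*(-2) - (1)*(-4) = 6
e3 coeff: v1*b13 + v2*b23 = (-1)*(1) + (3)*(-4) = -13
v _| B = 5*e1 + 6*e2 - 13*e3


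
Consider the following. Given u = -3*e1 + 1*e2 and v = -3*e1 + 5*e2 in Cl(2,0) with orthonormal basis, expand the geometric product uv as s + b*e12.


Expand: (-3*e1 + 1*e2)(-3*e1 + 5*e2)
= (-3)*(-3)*e1e1 + (-3)*5*e1e2 + 1*(-3)*e2e1 + 1*5*e2e2
Using e1^2 = e2^2 = 1, e2e1 = -e1e2:
Scalar part s = (-3)*(-3) + 1*5 = 9 + 5 = 14
Bivector part b = (-3)*5 - 1*(-3) = -15 - (-3) = -12
uv = 14 - 12*e12


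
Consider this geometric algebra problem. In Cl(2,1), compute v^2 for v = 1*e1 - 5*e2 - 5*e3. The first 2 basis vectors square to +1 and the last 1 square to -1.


v^2 = sum of c_i^2 * e_i^2
Positive signature terms (e_i^2 = +1): 1^2 + (-5)^2 = 26
Negative signature terms (e_j^2 = -1): (-5)^2 = 25
v^2 = 26 - 25 = 1


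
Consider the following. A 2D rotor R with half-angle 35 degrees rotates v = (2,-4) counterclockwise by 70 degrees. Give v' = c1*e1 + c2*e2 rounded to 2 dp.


Rotor R = cos(35deg) - sin(35deg)*e12
Rotation angle theta = 2 * 35 = 70 degrees
v' = R*v*~R rotates v by theta.
cos(70deg) = 0.3420, sin(70deg) = 0.9397
v'_1 = 2*cos(70deg) - (-4)*sin(70deg)
= 2*0.3420 - (-4)*0.9397
= 4.44
v'_2 = 2*sin(70deg) + (-4)*cos(70deg)
= 2*0.9397 + (-4)*0.3420
= 0.51
v' = 4.44*e1 + 0.51*e2


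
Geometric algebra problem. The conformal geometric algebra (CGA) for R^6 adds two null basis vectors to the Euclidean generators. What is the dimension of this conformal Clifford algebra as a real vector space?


The conformal model of R^6 uses Cl(7,1): the 6 Euclidean generators plus two extra orthogonal generators e+ (e+^2 = +1) and e- (e-^2 = -1), from which the null vectors e0, einf are built.
Number of generators m = 6 + 2 = 8.
dim Cl(p,q) = 2^m = 2^8 = 256


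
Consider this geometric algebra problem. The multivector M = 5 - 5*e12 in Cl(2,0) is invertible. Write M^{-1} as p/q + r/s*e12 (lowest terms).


M = 5 - 5*e12, where e12^2 = -1.
Since M commutes with its reverse ~M = a - b*e12, M * ~M = a^2 - b^2*e12^2 = a^2 + b^2.
So M^{-1} = ~M / (a^2 + b^2) = (a - b*e12)/(a^2 + b^2).
a^2 + b^2 = 25 + 25 = 50
Scalar part = 5/50 = 1/10
Bivector coeff = 5/50 = 1/10
M^{-1} = 1/10 + 1/10*e12


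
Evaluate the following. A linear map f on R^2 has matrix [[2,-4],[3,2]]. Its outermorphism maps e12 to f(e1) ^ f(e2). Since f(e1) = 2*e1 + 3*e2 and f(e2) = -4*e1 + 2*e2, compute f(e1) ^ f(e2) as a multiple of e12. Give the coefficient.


The outermorphism of a linear map f sends e1^e2 to f(e1)^f(e2).
f(e1) = 2*e1 + 3*e2
f(e2) = -4*e1 + 2*e2
f(e1) ^ f(e2) = (2*e1 + 3*e2) ^ (-4*e1 + 2*e2)
= 2*2*e12 + 3*(-4)*e21
= (4 - (-12))*e12
= 16*e12
Coefficient = 16


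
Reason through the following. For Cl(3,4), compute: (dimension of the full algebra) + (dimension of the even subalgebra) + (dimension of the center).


n = 3 + 4 = 7
Total dim = 2^7 = 128
Even subalgebra dim = 2^6 = 64
n is odd, so center dim = 2
Sum = 128 + 64 + 2 = 194


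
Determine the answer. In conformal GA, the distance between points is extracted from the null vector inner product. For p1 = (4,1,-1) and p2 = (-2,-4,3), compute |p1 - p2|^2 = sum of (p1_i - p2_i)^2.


p1 - p2 = (6, 5, -4)
|p1 - p2|^2 = 6^2 + 5^2 + (-4)^2
= 36 + 25 + 16
= 77


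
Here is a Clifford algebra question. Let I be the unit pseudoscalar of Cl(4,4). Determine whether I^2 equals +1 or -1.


The pseudoscalar I = e1...e_n (product of all n generators) of Cl(p,q) satisfies I^2 = (-1)^(q + n(n-1)/2).
p = 4, q = 4, n = p + q = 8
n(n-1)/2 = 8 * 7 / 2 = 28
Exponent = q + n(n-1)/2 = 4 + 28 = 32
I^2 = (-1)^32 = +1


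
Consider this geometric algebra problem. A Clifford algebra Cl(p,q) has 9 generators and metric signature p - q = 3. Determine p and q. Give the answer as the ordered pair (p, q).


We need p + q = 9 and p - q = 3.
Adding: 2p = 9 + 3 = 12, so p = 6.
Then q = 9 - 6 = 3.
(p, q) = (6, 3)


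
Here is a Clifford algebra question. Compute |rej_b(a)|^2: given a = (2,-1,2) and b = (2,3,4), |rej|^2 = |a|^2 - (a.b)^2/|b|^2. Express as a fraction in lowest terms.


|a|^2 = 2^2 + (-1)^2 + 2^2 = 9
|b|^2 = 2^2 + 3^2 + 4^2 = 29
a . b = 2*2 + (-1)*3 + 2*4 = 9
(a.b)^2 = 9^2 = 81
|rej|^2 = 9 - 81/29
= (261 - 81)/29
= 180/29
In lowest terms: 180/29


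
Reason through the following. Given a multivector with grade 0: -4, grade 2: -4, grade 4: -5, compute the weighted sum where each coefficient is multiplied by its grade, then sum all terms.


Grade-weighted sum = sum of grade_k * coefficient_k
0*(-4) = 0
2*(-4) = -8
4*(-5) = -20
Total = 0 + (-8) + (-20) = -28


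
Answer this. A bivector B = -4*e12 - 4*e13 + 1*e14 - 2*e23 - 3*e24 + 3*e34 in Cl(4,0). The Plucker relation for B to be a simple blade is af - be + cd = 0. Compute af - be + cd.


Plucker relation: af - be + cd
a*f = (-4)*3 = -12
b*e = (-4)*(-3) = 12
c*d = 1*(-2) = -2
af - be + cd = -12 - 12 + (-2)
= -26


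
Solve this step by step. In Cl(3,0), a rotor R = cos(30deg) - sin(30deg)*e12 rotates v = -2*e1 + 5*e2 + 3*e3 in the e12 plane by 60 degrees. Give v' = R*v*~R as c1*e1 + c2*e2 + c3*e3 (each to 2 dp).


Rotor R = cos(30deg) - sin(30deg)*e12
Rotation angle theta = 2 * 30 = 60 degrees in the e12 plane (e1 -> e2).
The component perpendicular to the plane (e3) is invariant: v'_3 = v3 = 3.00
cos(60deg) = 0.5000, sin(60deg) = 0.8660
v'_1 = v1*cos(theta) - v2*sin(theta) = -2*0.5000 - 5*0.8660 = -5.33
v'_2 = v1*sin(theta) + v2*cos(theta) = -2*0.8660 + 5*0.5000 = 0.77
v' = -5.33*e1 + 0.77*e2 + 3.00*e3


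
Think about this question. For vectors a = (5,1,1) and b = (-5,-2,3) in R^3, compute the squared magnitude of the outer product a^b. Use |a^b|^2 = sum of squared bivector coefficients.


a wedge b = (a1*b2 - a2*b1)*e12 + (a1*b3 - a3*b1)*e13 + (a2*b3 - a3*b2)*e23
e12 coeff: 5*(-2) - 1*(-5) = -10 - (-5) = -5
e13 coeff: 5*3 - 1*(-5) = 15 - (-5) = 20
e23 coeff: 1*3 - 1*(-2) = 3 - (-2) = 5
|a wedge b|^2 = (-5)^2 + 20^2 + 5^2
= 25 + 400 + 25
= 450


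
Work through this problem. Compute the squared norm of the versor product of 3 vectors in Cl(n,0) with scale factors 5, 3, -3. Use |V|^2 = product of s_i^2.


Each vector v_i has |v_i|^2 = s_i^2
Squared scales: 5^2 = 25, 3^2 = 9, (-3)^2 = 9
|V|^2 = 25 * 9 * 9
= 2025


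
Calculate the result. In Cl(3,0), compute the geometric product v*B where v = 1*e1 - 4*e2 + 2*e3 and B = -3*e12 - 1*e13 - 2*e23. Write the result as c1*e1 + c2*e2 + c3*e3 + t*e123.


vB has grade-1 (vector) and grade-3 (trivector) parts: vB = (v _| B) + (v ^ B).
Vector part <vB>_1:
  e1: -v2*b12 - v3*b13 = -(-4)*(-3) - (2)*(-1) = -10
  e2: v1*b12 - v3*b23 = (1)*(-3) - (2)*(-2) = 1
  e3: v1*b13 + v2*b23 = (1)*(-1) + (-4)*(-2) = 7
Trivector part <vB>_3:
  e123: v1*b23 - v2*b13 + v3*b12 = (1)*(-2) - (-4)*(-1) + (2)*(-3) = -12
vB = -10*e1 + 1*e2 + 7*e3 - 12*e123


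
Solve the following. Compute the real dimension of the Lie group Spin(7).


Spin(n) double-covers SO(n); both have Lie algebra so(n) of dimension n(n-1)/2.
n = 7
n(n-1) = 7 * 6 = 42
dim Spin(7) = 42/2 = 21


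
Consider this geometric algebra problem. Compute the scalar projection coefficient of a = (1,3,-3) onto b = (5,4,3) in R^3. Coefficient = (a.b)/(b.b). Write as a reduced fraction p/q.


Projection coefficient = (a . b) / (b . b)
a . b = 1*5 + 3*4 + (-3)*3
= 5 + 12 + (-9) = 8
b . b = 5^2 + 4^2 + 3^2
= 25 + 16 + 9 = 50
Coefficient = 8/50
In lowest terms: 4/25


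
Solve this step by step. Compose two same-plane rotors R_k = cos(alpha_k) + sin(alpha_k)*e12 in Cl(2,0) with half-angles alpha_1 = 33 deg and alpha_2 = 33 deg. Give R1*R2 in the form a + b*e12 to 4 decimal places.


Same-plane rotors commute and their half-angles add:
R1*R2 = cos(a1 + a2) + sin(a1 + a2)*e12.
a1 + a2 = 33 + 33 = 66 deg
cos(66 deg) = 0.4067
sin(66 deg) = 0.9135
R1*R2 = 0.4067 + 0.9135*e12


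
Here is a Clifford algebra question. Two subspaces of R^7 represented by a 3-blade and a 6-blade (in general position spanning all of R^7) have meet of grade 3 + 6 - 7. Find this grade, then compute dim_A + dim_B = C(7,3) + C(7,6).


Meet grade = grade(A) + grade(B) - n
= 3 + 6 - 7 = 2
C(7,3) = 35
C(7,6) = 7
dim_A + dim_B = 35 + 7 = 42


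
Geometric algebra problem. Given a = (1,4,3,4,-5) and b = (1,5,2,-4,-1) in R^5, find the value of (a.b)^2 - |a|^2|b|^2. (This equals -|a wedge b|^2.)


a . b = 1*1 + 4*5 + 3*2 + 4*(-4) + (-5)*(-1)
= 1 + 20 + 6 + (-16) + 5 = 16
|a|^2 = 1^2 + 4^2 + 3^2 + 4^2 + (-5)^2 = 67
|b|^2 = 1^2 + 5^2 + 2^2 + (-4)^2 + (-1)^2 = 47
(a.b)^2 = 16^2 = 256
|a|^2 * |b|^2 = 67 * 47 = 3149
Result = 256 - 3149 = -2893


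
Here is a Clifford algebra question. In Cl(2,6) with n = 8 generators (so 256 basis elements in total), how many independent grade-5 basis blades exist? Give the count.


Number of grade-k basis blades in Cl(p,q) with n = p + q is C(n, k).
n = 2 + 6 = 8
C(8, 5) = 8! / (5! * 3!)
= 40320 / (120 * 6)
= 56


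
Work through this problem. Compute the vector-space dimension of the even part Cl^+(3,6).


Even subalgebra dimension = 2^(n-1)
n = 3 + 6 = 9
2^(9 - 1) = 2^8 = 256
Verification: sum of C(9,k) for even k = 1 + 36 + 126 + 84 + 9 = 256
Result = 256


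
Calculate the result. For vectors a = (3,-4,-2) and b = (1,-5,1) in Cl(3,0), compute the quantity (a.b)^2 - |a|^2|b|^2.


a . b = 3*1 + (-4)*(-5) + (-2)*1
= 3 + 20 + (-2) = 21
|a|^2 = 3^2 + (-4)^2 + (-2)^2 = 29
|b|^2 = 1^2 + (-5)^2 + 1^2 = 27
(a.b)^2 = 21^2 = 441
|a|^2 * |b|^2 = 29 * 27 = 783
Result = 441 - 783 = -342


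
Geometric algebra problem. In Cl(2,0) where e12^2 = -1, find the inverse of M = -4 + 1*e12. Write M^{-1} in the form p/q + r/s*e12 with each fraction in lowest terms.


M = -4 + 1*e12, where e12^2 = -1.
Since M commutes with its reverse ~M = a - b*e12, M * ~M = a^2 - b^2*e12^2 = a^2 + b^2.
So M^{-1} = ~M / (a^2 + b^2) = (a - b*e12)/(a^2 + b^2).
a^2 + b^2 = 16 + 1 = 17
Scalar part = -4/17 = -4/17
Bivector coeff = -1/17 = -1/17
M^{-1} = -4/17 - 1/17*e12


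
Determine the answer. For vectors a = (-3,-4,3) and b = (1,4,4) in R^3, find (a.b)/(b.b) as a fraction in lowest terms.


Projection coefficient = (a . b) / (b . b)
a . b = (-3)*1 + (-4)*4 + 3*4
= -3 + (-16) + 12 = -7
b . b = 1^2 + 4^2 + 4^2
= 1 + 16 + 16 = 33
Coefficient = -7/33
In lowest terms: -7/33


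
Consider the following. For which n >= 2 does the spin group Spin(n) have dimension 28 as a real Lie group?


dim Spin(n) = dim so(n) = n(n-1)/2.
Solve n(n-1)/2 = 28, i.e. n^2 - n - 56 = 0.
Discriminant = 1 + 8*28 = 225
n = (1 + sqrt(225))/2 = (1 + 15)/2 = 8


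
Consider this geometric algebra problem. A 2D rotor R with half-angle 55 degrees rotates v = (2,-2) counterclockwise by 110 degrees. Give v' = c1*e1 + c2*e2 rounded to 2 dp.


Rotor R = cos(55deg) - sin(55deg)*e12
Rotation angle theta = 2 * 55 = 110 degrees
v' = R*v*~R rotates v by theta.
cos(110deg) = -0.3420, sin(110deg) = 0.9397
v'_1 = 2*cos(110deg) - (-2)*sin(110deg)
= 2*(-0.3420) - (-2)*0.9397
= 1.20
v'_2 = 2*sin(110deg) + (-2)*cos(110deg)
= 2*0.9397 + (-2)*(-0.3420)
= 2.56
v' = 1.20*e1 + 2.56*e2


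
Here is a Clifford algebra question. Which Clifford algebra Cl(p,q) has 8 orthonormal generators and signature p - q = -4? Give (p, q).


We need p + q = 8 and p - q = -4.
Adding: 2p = 8 + (-4) = 4, so p = 2.
Then q = 8 - 2 = 6.
(p, q) = (2, 6)


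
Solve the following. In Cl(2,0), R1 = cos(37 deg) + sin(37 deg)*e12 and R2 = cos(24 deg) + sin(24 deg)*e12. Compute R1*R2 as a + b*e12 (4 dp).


Same-plane rotors commute and their half-angles add:
R1*R2 = cos(a1 + a2) + sin(a1 + a2)*e12.
a1 + a2 = 37 + 24 = 61 deg
cos(61 deg) = 0.4848
sin(61 deg) = 0.8746
R1*R2 = 0.4848 + 0.8746*e12


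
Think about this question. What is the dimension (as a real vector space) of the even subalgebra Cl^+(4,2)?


Even subalgebra dimension = 2^(n-1)
n = 4 + 2 = 6
2^(6 - 1) = 2^5 = 32
Verification: sum of C(6,k) for even k = 1 + 15 + 15 + 1 = 32
Result = 32


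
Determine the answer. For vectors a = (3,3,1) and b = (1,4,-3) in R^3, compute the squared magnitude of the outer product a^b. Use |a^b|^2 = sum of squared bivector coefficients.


a wedge b = (a1*b2 - a2*b1)*e12 + (a1*b3 - a3*b1)*e13 + (a2*b3 - a3*b2)*e23
e12 coeff: 3*4 - 3*1 = 12 - 3 = 9
e13 coeff: 3*(-3) - 1*1 = -9 - 1 = -10
e23 coeff: 3*(-3) - 1*4 = -9 - 4 = -13
|a wedge b|^2 = 9^2 + (-10)^2 + (-13)^2
= 81 + 100 + 169
= 350


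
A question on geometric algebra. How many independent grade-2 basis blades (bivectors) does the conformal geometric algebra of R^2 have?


The conformal model of R^2 uses Cl(3,1) with m = 2 + 2 = 4 generators.
Number of grade-2 blades = C(m, 2) = C(4, 2)
= 4*3/2 = 6


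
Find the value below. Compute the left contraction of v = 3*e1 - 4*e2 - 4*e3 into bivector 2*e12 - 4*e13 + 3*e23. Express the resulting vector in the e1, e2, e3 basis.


Left contraction v _| B = <vB>_1 (grade-1 part of the geometric product vB).
Using e1_|e12 = e2, e2_|e12 = -e1, e1_|e13 = e3, e3_|e13 = -e1, e2_|e23 = e3, e3_|e23 = -e2:
e1 coeff: -v2*b12 - v3*b13 = -(-4)*(2) - (-4)*(-4) = -8
e2 coeff: v1*b12 - v3*b23 = (3)*(2) - (-4)*(3) = 18
e3 coeff: v1*b13 + v2*b23 = (3)*(-4) + (-4)*(3) = -24
v _| B = -8*e1 + 18*e2 - 24*e3


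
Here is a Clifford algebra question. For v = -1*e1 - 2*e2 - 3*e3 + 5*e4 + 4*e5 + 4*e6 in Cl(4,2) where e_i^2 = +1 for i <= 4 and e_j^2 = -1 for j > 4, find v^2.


v^2 = sum of c_i^2 * e_i^2
Positive signature terms (e_i^2 = +1): (-1)^2 + (-2)^2 + (-3)^2 + 5^2 = 39
Negative signature terms (e_j^2 = -1): 4^2 + 4^2 = 32
v^2 = 39 - 32 = 7


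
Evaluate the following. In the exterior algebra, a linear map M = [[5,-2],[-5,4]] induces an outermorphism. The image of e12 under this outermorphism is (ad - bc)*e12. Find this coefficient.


The outermorphism of a linear map f sends e1^e2 to f(e1)^f(e2).
f(e1) = 5*e1 - 5*e2
f(e2) = -2*e1 + 4*e2
f(e1) ^ f(e2) = (5*e1 - 5*e2) ^ (-2*e1 + 4*e2)
= 5*4*e12 + (-5)*(-2)*e21
= (20 - 10)*e12
= 10*e12
Coefficient = 10


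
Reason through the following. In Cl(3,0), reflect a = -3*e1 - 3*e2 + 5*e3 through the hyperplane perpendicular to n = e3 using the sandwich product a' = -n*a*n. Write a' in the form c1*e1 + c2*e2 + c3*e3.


Reflection formula: a' = -n*a*n, with n = e3 (unit vector, n^2 = 1).
For reflection through hyperplane perp to e3:
The component along e3 flips sign, others stay.
a = (-3, -3, 5)
a' = (-3, -3, -5)
a' = -3*e1 - 3*e2 - 5*e3


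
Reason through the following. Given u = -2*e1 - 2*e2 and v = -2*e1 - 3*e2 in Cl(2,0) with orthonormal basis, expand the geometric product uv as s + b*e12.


Expand: (-2*e1 - 2*e2)(-2*e1 - 3*e2)
= (-2)*(-2)*e1e1 + (-2)*(-3)*e1e2 + (-2)*(-2)*e2e1 + (-2)*(-3)*e2e2
Using e1^2 = e2^2 = 1, e2e1 = -e1e2:
Scalar part s = (-2)*(-2) + (-2)*(-3) = 4 + 6 = 10
Bivector part b = (-2)*(-3) - (-2)*(-2) = 6 - 4 = 2
uv = 10 + 2*e12


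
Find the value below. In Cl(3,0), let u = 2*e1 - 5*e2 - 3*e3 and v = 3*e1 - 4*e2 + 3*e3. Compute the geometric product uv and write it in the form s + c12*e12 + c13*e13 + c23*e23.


In Cl(3,0): e_i^2 = 1, e_ie_j = -e_je_i for i != j.
Scalar part = u . v = 2*3 + (-5)*(-4) + (-3)*3
= 6 + 20 + (-9) = 17
e12 coeff = 2*(-4) - (-5)*3 = -8 - (-15) = 7
e13 coeff = 2*3 - (-3)*3 = 6 - (-9) = 15
e23 coeff = (-5)*3 - (-3)*(-4) = -15 - 12 = -27
uv = 17 + 7*e12 + 15*e13 - 27*e23


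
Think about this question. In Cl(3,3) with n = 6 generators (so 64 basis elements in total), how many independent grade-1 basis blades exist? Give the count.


Number of grade-k basis blades in Cl(p,q) with n = p + q is C(n, k).
n = 3 + 3 = 6
C(6, 1) = 6! / (1! * 5!)
= 720 / (1 * 120)
= 6


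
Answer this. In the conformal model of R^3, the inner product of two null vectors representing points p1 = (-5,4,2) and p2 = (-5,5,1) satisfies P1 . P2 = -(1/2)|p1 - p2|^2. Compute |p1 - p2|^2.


p1 - p2 = (0, -1, 1)
|p1 - p2|^2 = 0^2 + (-1)^2 + 1^2
= 0 + 1 + 1
= 2


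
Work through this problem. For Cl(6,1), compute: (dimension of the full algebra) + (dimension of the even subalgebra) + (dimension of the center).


n = 6 + 1 = 7
Total dim = 2^7 = 128
Even subalgebra dim = 2^6 = 64
n is odd, so center dim = 2
Sum = 128 + 64 + 2 = 194


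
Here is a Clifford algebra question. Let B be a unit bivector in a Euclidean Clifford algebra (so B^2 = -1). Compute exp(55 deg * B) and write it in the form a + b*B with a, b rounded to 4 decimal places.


For a unit bivector B with B^2 = -1, the exponential series gives
e^(theta*B) = cos(theta) + sin(theta)*B (the GA analogue of Euler's formula).
theta = 55 degrees = 0.959931 rad
cos(55 deg) = 0.5736
sin(55 deg) = 0.8192
exp(theta*B) = 0.5736 + 0.8192*B


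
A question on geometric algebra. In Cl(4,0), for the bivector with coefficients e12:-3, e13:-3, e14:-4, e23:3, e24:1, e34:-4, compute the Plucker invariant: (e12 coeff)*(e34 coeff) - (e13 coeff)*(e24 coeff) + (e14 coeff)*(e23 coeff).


Plucker relation: af - be + cd
a*f = (-3)*(-4) = 12
b*e = (-3)*1 = -3
c*d = (-4)*3 = -12
af - be + cd = 12 - (-3) + (-12)
= 3


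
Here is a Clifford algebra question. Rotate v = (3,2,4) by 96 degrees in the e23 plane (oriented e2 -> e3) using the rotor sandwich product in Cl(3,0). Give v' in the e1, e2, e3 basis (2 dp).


Rotor R = cos(48deg) - sin(48deg)*e23
Rotation angle theta = 2 * 48 = 96 degrees in the e23 plane (e2 -> e3).
The component perpendicular to the plane (e1) is invariant: v'_1 = v1 = 3.00
cos(96deg) = -0.1045, sin(96deg) = 0.9945
v'_2 = v2*cos(theta) - v3*sin(theta) = 2*(-0.1045) - 4*0.9945 = -4.19
v'_3 = v2*sin(theta) + v3*cos(theta) = 2*0.9945 + 4*(-0.1045) = 1.57
v' = 3.00*e1 - 4.19*e2 + 1.57*e3


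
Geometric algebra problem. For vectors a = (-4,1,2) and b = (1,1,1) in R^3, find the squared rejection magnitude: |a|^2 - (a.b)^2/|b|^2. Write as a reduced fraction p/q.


|a|^2 = (-4)^2 + 1^2 + 2^2 = 21
|b|^2 = 1^2 + 1^2 + 1^2 = 3
a . b = (-4)*1 + 1*1 + 2*1 = -1
(a.b)^2 = (-1)^2 = 1
|rej|^2 = 21 - 1/3
= (63 - 1)/3
= 62/3
In lowest terms: 62/3


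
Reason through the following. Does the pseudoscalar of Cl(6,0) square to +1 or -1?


The pseudoscalar I = e1...e_n (product of all n generators) of Cl(p,q) satisfies I^2 = (-1)^(q + n(n-1)/2).
p = 6, q = 0, n = p + q = 6
n(n-1)/2 = 6 * 5 / 2 = 15
Exponent = q + n(n-1)/2 = 0 + 15 = 15
I^2 = (-1)^15 = -1


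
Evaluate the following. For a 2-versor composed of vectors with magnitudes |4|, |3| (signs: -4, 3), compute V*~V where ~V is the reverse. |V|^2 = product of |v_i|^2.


Each vector v_i has |v_i|^2 = s_i^2
Squared scales: (-4)^2 = 16, 3^2 = 9
|V|^2 = 16 * 9
= 144


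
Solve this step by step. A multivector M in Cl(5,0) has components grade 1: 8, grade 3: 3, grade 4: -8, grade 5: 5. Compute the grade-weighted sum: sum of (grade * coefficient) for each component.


Grade-weighted sum = sum of grade_k * coefficient_k
1*8 = 8
3*3 = 9
4*(-8) = -32
5*5 = 25
Total = 8 + 9 + (-32) + 25 = 10


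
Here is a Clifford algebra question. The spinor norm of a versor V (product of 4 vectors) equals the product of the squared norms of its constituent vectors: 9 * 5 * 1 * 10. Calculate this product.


Spinor norm N(V) = |v1|^2 * |v2|^2 * ... * |v4|^2
= 9 * 5 * 1 * 10
Running product: 9, 45, 45, 450
N(V) = 450


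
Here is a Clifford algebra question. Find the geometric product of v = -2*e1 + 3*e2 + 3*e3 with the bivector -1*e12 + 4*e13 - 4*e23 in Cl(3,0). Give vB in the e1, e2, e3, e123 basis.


vB has grade-1 (vector) and grade-3 (trivector) parts: vB = (v _| B) + (v ^ B).
Vector part <vB>_1:
  e1: -v2*b12 - v3*b13 = -(3)*(-1) - (3)*(4) = -9
  e2: v1*b12 - v3*b23 = (-2)*(-1) - (3)*(-4) = 14
  e3: v1*b13 + v2*b23 = (-2)*(4) + (3)*(-4) = -20
Trivector part <vB>_3:
  e123: v1*b23 - v2*b13 + v3*b12 = (-2)*(-4) - (3)*(4) + (3)*(-1) = -7
vB = -9*e1 + 14*e2 - 20*e3 - 7*e123


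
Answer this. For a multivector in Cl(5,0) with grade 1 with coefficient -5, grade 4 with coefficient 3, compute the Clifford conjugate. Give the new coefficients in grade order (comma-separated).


Clifford conjugate sign for grade k: (-1)^(k(k+1)/2)
Grade 1: (-1)^(1*2/2) = (-1)^1 = -1, coeff -5 -> 5
Grade 4: (-1)^(4*5/2) = (-1)^10 = 1, coeff 3 -> 3
Conjugated coefficients: 5, 3


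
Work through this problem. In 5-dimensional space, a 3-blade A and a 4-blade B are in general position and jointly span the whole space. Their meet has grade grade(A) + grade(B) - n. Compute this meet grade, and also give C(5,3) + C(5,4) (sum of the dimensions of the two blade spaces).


Meet grade = grade(A) + grade(B) - n
= 3 + 4 - 5 = 2
C(5,3) = 10
C(5,4) = 5
dim_A + dim_B = 10 + 5 = 15


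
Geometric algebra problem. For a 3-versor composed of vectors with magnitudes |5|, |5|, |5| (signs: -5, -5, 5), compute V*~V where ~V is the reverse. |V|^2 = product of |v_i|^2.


Each vector v_i has |v_i|^2 = s_i^2
Squared scales: (-5)^2 = 25, (-5)^2 = 25, 5^2 = 25
|V|^2 = 25 * 25 * 25
= 15625


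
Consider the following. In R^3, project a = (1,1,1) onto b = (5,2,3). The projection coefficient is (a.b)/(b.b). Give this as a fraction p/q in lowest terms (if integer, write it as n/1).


Projection coefficient = (a . b) / (b . b)
a . b = 1*5 + 1*2 + 1*3
= 5 + 2 + 3 = 10
b . b = 5^2 + 2^2 + 3^2
= 25 + 4 + 9 = 38
Coefficient = 10/38
In lowest terms: 5/19


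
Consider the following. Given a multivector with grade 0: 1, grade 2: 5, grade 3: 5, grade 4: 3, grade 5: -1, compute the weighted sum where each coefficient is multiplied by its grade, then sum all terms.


Grade-weighted sum = sum of grade_k * coefficient_k
0*1 = 0
2*5 = 10
3*5 = 15
4*3 = 12
5*(-1) = -5
Total = 0 + 10 + 15 + 12 + (-5) = 32


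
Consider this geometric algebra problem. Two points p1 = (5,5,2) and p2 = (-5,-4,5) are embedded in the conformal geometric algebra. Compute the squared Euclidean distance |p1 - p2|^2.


p1 - p2 = (10, 9, -3)
|p1 - p2|^2 = 10^2 + 9^2 + (-3)^2
= 100 + 81 + 9
= 190


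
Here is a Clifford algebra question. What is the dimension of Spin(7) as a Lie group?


Spin(n) double-covers SO(n); both have Lie algebra so(n) of dimension n(n-1)/2.
n = 7
n(n-1) = 7 * 6 = 42
dim Spin(7) = 42/2 = 21


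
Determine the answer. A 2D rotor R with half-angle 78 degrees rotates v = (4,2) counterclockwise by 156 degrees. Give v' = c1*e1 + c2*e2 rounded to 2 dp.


Rotor R = cos(78deg) - sin(78deg)*e12
Rotation angle theta = 2 * 78 = 156 degrees
v' = R*v*~R rotates v by theta.
cos(156deg) = -0.9135, sin(156deg) = 0.4067
v'_1 = 4*cos(156deg) - 2*sin(156deg)
= 4*(-0.9135) - 2*0.4067
= -4.47
v'_2 = 4*sin(156deg) + 2*cos(156deg)
= 4*0.4067 + 2*(-0.9135)
= -0.20
v' = -4.47*e1 - 0.20*e2


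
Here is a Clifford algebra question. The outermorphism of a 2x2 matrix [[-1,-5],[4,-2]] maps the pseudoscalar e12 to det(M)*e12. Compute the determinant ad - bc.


The outermorphism of a linear map f sends e1^e2 to f(e1)^f(e2).
f(e1) = -1*e1 + 4*e2
f(e2) = -5*e1 - 2*e2
f(e1) ^ f(e2) = (-1*e1 + 4*e2) ^ (-5*e1 - 2*e2)
= (-1)*(-2)*e12 + 4*(-5)*e21
= (2 - (-20))*e12
= 22*e12
Coefficient = 22


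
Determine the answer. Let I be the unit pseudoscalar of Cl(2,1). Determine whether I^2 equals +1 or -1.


The pseudoscalar I = e1...e_n (product of all n generators) of Cl(p,q) satisfies I^2 = (-1)^(q + n(n-1)/2).
p = 2, q = 1, n = p + q = 3
n(n-1)/2 = 3 * 2 / 2 = 3
Exponent = q + n(n-1)/2 = 1 + 3 = 4
I^2 = (-1)^4 = +1


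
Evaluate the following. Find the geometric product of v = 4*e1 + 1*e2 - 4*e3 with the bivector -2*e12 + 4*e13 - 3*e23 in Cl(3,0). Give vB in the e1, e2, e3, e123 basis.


vB has grade-1 (vector) and grade-3 (trivector) parts: vB = (v _| B) + (v ^ B).
Vector part <vB>_1:
  e1: -v2*b12 - v3*b13 = -(1)*(-2) - (-4)*(4) = 18
  e2: v1*b12 - v3*b23 = (4)*(-2) - (-4)*(-3) = -20
  e3: v1*b13 + v2*b23 = (4)*(4) + (1)*(-3) = 13
Trivector part <vB>_3:
  e123: v1*b23 - v2*b13 + v3*b12 = (4)*(-3) - (1)*(4) + (-4)*(-2) = -8
vB = 18*e1 - 20*e2 + 13*e3 - 8*e123


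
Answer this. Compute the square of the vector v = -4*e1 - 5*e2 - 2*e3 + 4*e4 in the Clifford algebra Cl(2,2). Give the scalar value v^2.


v^2 = sum of c_i^2 * e_i^2
Positive signature terms (e_i^2 = +1): (-4)^2 + (-5)^2 = 41
Negative signature terms (e_j^2 = -1): (-2)^2 + 4^2 = 20
v^2 = 41 - 20 = 21


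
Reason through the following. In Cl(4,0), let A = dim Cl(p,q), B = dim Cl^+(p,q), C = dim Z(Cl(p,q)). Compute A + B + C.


n = 4 + 0 = 4
Total dim = 2^4 = 16
Even subalgebra dim = 2^3 = 8
n is even, so center dim = 1
Sum = 16 + 8 + 1 = 25
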